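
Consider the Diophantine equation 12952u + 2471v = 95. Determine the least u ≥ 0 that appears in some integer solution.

gcd(12952, 2471) = 1.
1 divides 95, so solutions exist.
By Bézout, 12952×(774) + 2471×(-4057) = 1.
Scale by 95/1 = 95: (u₀, v₀) = (73530, -385415).
General solution: u = 73530 + 2471t, v = -385415 - 12952t for integer t.
u ≥ 0: smallest is 73530 mod 2471 = 1871 (at t = -29), with v = -9807.

1871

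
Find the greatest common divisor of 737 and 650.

1

gcd(737, 650):
  737 = 1×650 + 87
  650 = 7×87 + 41
  87 = 2×41 + 5
  41 = 8×5 + 1
  5 = 5×1
so gcd(737, 650) = 1.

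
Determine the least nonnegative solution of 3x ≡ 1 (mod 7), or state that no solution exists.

gcd(7, 3) = 1  (7 = 2*3 + 1, 3 = 3*1).
1 divides 1, so solutions exist.
Back-substituting, 3*(-2) + 7*(1) = 1.
So 3*(-2) ≡ 1 (mod 7); multiply by 1: x ≡ -2 (mod 7).
Smallest nonnegative: x = -2 mod 7 = 5.

5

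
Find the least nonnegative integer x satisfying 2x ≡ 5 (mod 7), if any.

gcd(7, 2) = 1  (7 = 3×2 + 1, 2 = 2×1).
1 divides 5, so solutions exist.
Back-substituting, 2×(-3) + 7×(1) = 1.
So 2×(-3) ≡ 1 (mod 7); multiply by 5: x ≡ -15 (mod 7).
Smallest nonnegative: x = -15 mod 7 = 6.

6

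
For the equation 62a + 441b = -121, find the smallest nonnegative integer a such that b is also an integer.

gcd(441, 62) = 1.
1 divides -121, so solutions exist.
By Bézout, 62*(-64) + 441*(9) = 1.
Scale by -121/1 = -121: (a₀, b₀) = (7744, -1089).
General solution: a = 7744 + 441t, b = -1089 - 62t for integer t.
a ≥ 0: smallest is 7744 mod 441 = 247 (at t = -17), with b = -35.

247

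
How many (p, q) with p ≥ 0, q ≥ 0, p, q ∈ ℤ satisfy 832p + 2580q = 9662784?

18

gcd(2580, 832) = 4  (2580 = 3*832 + 84, 832 = 9*84 + 76, 84 = 1*76 + 8, 76 = 9*8 + 4, 8 = 2*4).
Back-substituting, 832*(307) + 2580*(-99) = 4.
Scale by 2415696: one solution is (741618672, -239153904). Reduce p mod 645: (252, 3664).
General: p = 252 + 645t, q = 3664 - 208t.
p ≥ 0 ⇒ t ≥ 0; q ≥ 0 ⇒ t ≤ 17. So t ∈ [0, 17]: 18 solutions.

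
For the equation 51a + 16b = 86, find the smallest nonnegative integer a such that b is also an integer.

gcd(51, 16):
  51 = 3*16 + 3
  16 = 5*3 + 1
  3 = 3*1
so gcd(51, 16) = 1.
1 divides 86, so solutions exist.
Back-substitute for Bézout coefficients:
  1 = 16 - 5*3
  ... = 51*(-5) + 16*(16)
Scale by 86/1 = 86: (a₀, b₀) = (-430, 1376).
General solution: a = -430 + 16t, b = 1376 - 51t for integer t.
a ≥ 0: smallest is -430 mod 16 = 2 (at t = 27), with b = -1.

2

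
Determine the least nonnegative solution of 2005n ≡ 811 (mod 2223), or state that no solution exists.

gcd(2223, 2005) = 1  (2223 = 1*2005 + 218, 2005 = 9*218 + 43, 218 = 5*43 + 3, 43 = 14*3 + 1, 3 = 3*1).
1 divides 811, so solutions exist.
Back-substituting, 2005*(724) + 2223*(-653) = 1.
So 2005*(724) ≡ 1 (mod 2223); multiply by 811: n ≡ 587164 (mod 2223).
Smallest nonnegative: n = 587164 mod 2223 = 292.

292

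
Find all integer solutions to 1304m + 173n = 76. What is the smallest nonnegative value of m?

gcd(1304, 173) = 1  (1304 = 7×173 + 93, 173 = 1×93 + 80, 93 = 1×80 + 13, 80 = 6×13 + 2, 13 = 6×2 + 1, 2 = 2×1).
1 divides 76, so solutions exist.
Back-substituting, 1304×(80) + 173×(-603) = 1.
Scale by 76/1 = 76: (m₀, n₀) = (6080, -45828).
General solution: m = 6080 + 173t, n = -45828 - 1304t for integer t.
m ≥ 0: smallest is 6080 mod 173 = 25 (at t = -35), with n = -188.

25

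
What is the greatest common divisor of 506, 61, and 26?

gcd(506, 61) = 1.
gcd(1, 26) = 1.

1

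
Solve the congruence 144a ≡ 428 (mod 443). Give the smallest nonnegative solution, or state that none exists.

286

gcd(443, 144) = 1  (443 = 3·144 + 11, 144 = 13·11 + 1, 11 = 11·1).
1 divides 428, so solutions exist.
Back-substituting, 144·(40) + 443·(-13) = 1.
So 144·(40) ≡ 1 (mod 443); multiply by 428: a ≡ 17120 (mod 443).
Smallest nonnegative: a = 17120 mod 443 = 286.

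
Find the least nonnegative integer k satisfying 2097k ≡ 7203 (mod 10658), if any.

10265

gcd(10658, 2097) = 1  (10658 = 5·2097 + 173, 2097 = 12·173 + 21, 173 = 8·21 + 5, 21 = 4·5 + 1, 5 = 5·1).
1 divides 7203, so solutions exist.
Back-substituting, 2097·(2033) + 10658·(-400) = 1.
So 2097·(2033) ≡ 1 (mod 10658); multiply by 7203: k ≡ 14643699 (mod 10658).
Smallest nonnegative: k = 14643699 mod 10658 = 10265.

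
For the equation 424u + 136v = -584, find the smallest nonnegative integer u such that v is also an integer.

6

gcd(424, 136) = 8.
8 divides -584, so solutions exist.
By Bézout, 424*(-8) + 136*(25) = 8.
Scale by -584/8 = -73: (u₀, v₀) = (584, -1825).
General solution: u = 584 + 17t, v = -1825 - 53t for integer t.
u ≥ 0: smallest is 584 mod 17 = 6 (at t = -34), with v = -23.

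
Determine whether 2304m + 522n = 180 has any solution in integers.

yes

gcd(2304, 522) = 18  (2304 = 4*522 + 216, 522 = 2*216 + 90, 216 = 2*90 + 36, 90 = 2*36 + 18, 36 = 2*18).
18 divides 180, so integer solutions exist.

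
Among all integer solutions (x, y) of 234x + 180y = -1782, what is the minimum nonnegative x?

gcd(234, 180) = 18.
18 divides -1782, so solutions exist.
By Bézout, 234·(-3) + 180·(4) = 18.
Scale by -1782/18 = -99: (x₀, y₀) = (297, -396).
General solution: x = 297 + 10t, y = -396 - 13t for integer t.
x ≥ 0: smallest is 297 mod 10 = 7 (at t = -29), with y = -19.

7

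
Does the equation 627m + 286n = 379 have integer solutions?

gcd(627, 286) = 11.
11 does not divide 379 (remainder 5), so no integer solutions.

no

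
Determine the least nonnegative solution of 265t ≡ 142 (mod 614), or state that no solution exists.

596

gcd(614, 265) = 1  (614 = 2*265 + 84, 265 = 3*84 + 13, 84 = 6*13 + 6, 13 = 2*6 + 1, 6 = 6*1).
1 divides 142, so solutions exist.
Back-substituting, 265*(95) + 614*(-41) = 1.
So 265*(95) ≡ 1 (mod 614); multiply by 142: t ≡ 13490 (mod 614).
Smallest nonnegative: t = 13490 mod 614 = 596.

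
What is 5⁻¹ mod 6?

5

gcd(6, 5):
  6 = 1×5 + 1
  5 = 5×1
so gcd(6, 5) = 1.
Back-substitute for Bézout coefficients:
  1 = 6 - 1×5
  ... = 5×(-1) + 6×(1)
So 5×-1 ≡ 1 (mod 6), and -1 mod 6 = 5.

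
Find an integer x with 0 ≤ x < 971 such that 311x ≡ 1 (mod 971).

gcd(971, 311) = 1.
By Bézout, 311·(281) + 971·(-90) = 1.
So 311·281 ≡ 1 (mod 971), and 281 mod 971 = 281.

281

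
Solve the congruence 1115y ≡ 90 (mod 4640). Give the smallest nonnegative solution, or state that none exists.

462

gcd(4640, 1115) = 5.
5 divides 90, so solutions exist.
By Bézout, 1115×(-129) + 4640×(31) = 5.
So 1115×(-129) ≡ 5 (mod 4640); multiply by 18: y ≡ -2322 (mod 928).
Smallest nonnegative: y = -2322 mod 928 = 462.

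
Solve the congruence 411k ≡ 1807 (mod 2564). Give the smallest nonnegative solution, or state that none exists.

gcd(2564, 411):
  2564 = 6·411 + 98
  411 = 4·98 + 19
  98 = 5·19 + 3
  19 = 6·3 + 1
  3 = 3·1
so gcd(2564, 411) = 1.
1 divides 1807, so solutions exist.
Back-substitute for Bézout coefficients:
  1 = 19 - 6·3
  ... = 411·(811) + 2564·(-130)
So 411·(811) ≡ 1 (mod 2564); multiply by 1807: k ≡ 1465477 (mod 2564).
Smallest nonnegative: k = 1465477 mod 2564 = 1433.

1433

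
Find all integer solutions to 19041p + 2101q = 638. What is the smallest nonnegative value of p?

164

gcd(19041, 2101):
  19041 = 9*2101 + 132
  2101 = 15*132 + 121
  132 = 1*121 + 11
  121 = 11*11
so gcd(19041, 2101) = 11.
11 divides 638, so solutions exist.
Back-substitute for Bézout coefficients:
  11 = 132 - 1*121
  ... = 19041*(16) + 2101*(-145)
Scale by 638/11 = 58: (p₀, q₀) = (928, -8410).
General solution: p = 928 + 191t, q = -8410 - 1731t for integer t.
p ≥ 0: smallest is 928 mod 191 = 164 (at t = -4), with q = -1486.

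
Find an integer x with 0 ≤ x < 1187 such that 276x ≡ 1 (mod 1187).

572

gcd(1187, 276) = 1.
By Bézout, 276*(572) + 1187*(-133) = 1.
So 276*572 ≡ 1 (mod 1187), and 572 mod 1187 = 572.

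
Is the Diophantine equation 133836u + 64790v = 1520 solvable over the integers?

yes

gcd(133836, 64790) = 38.
38 divides 1520, so integer solutions exist.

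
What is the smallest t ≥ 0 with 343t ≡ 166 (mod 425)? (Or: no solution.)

112

gcd(425, 343):
  425 = 1×343 + 82
  343 = 4×82 + 15
  82 = 5×15 + 7
  15 = 2×7 + 1
  7 = 7×1
so gcd(425, 343) = 1.
1 divides 166, so solutions exist.
Back-substitute for Bézout coefficients:
  1 = 15 - 2×7
  ... = 343×(57) + 425×(-46)
So 343×(57) ≡ 1 (mod 425); multiply by 166: t ≡ 9462 (mod 425).
Smallest nonnegative: t = 9462 mod 425 = 112.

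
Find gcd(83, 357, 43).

1

gcd(357, 83) = 1  (357 = 4*83 + 25, 83 = 3*25 + 8, 25 = 3*8 + 1, 8 = 8*1).
gcd(1, 43) = 1.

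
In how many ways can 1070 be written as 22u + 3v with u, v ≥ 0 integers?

gcd(22, 3) = 1.
By Bézout, 22*(1) + 3*(-7) = 1.
One solution: (2, 342).
General: u = 2 + 3t, v = 342 - 22t.
u ≥ 0 ⇒ t ≥ 0; v ≥ 0 ⇒ t ≤ 15. So t ∈ [0, 15]: 16 solutions.

16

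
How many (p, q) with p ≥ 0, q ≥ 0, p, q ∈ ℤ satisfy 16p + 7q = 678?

6

gcd(16, 7):
  16 = 2×7 + 2
  7 = 3×2 + 1
  2 = 2×1
so gcd(16, 7) = 1.
Back-substitute for Bézout coefficients:
  1 = 7 - 3×2
  ... = 16×(-3) + 7×(7)
Scale by 678: one solution is (-2034, 4746). Reduce p mod 7: (3, 90).
General: p = 3 + 7t, q = 90 - 16t.
p ≥ 0 ⇒ t ≥ 0; q ≥ 0 ⇒ t ≤ 5. So t ∈ [0, 5]: 6 solutions.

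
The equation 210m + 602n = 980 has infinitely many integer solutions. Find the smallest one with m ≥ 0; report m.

19

gcd(602, 210) = 14  (602 = 2×210 + 182, 210 = 1×182 + 28, 182 = 6×28 + 14, 28 = 2×14).
14 divides 980, so solutions exist.
Back-substituting, 210×(-20) + 602×(7) = 14.
Scale by 980/14 = 70: (m₀, n₀) = (-1400, 490).
General solution: m = -1400 + 43t, n = 490 - 15t for integer t.
m ≥ 0: smallest is -1400 mod 43 = 19 (at t = 33), with n = -5.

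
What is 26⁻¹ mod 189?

gcd(189, 26):
  189 = 7·26 + 7
  26 = 3·7 + 5
  7 = 1·5 + 2
  5 = 2·2 + 1
  2 = 2·1
so gcd(189, 26) = 1.
Back-substitute for Bézout coefficients:
  1 = 5 - 2·2
  ... = 26·(80) + 189·(-11)
So 26·80 ≡ 1 (mod 189), and 80 mod 189 = 80.

80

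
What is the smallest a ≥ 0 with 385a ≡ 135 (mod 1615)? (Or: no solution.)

122

gcd(1615, 385) = 5  (1615 = 4*385 + 75, 385 = 5*75 + 10, 75 = 7*10 + 5, 10 = 2*5).
5 divides 135, so solutions exist.
Back-substituting, 385*(-151) + 1615*(36) = 5.
So 385*(-151) ≡ 5 (mod 1615); multiply by 27: a ≡ -4077 (mod 323).
Smallest nonnegative: a = -4077 mod 323 = 122.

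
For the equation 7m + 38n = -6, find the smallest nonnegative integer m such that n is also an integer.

gcd(38, 7) = 1.
1 divides -6, so solutions exist.
By Bézout, 7×(11) + 38×(-2) = 1.
Scale by -6/1 = -6: (m₀, n₀) = (-66, 12).
General solution: m = -66 + 38t, n = 12 - 7t for integer t.
m ≥ 0: smallest is -66 mod 38 = 10 (at t = 2), with n = -2.

10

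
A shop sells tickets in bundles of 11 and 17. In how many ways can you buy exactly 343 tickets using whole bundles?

Need nonnegative integers with 11j + 17k = 343.
gcd(11, 17) = 1, and 11·(-3) + 17·(2) = 1.
So (j₀, k₀) = (-1029, 686); general j = -1029 + 17t, k = 686 - 11t.
j ≥ 0 ⇒ t ≥ 61; k ≥ 0 ⇒ t ≤ 62. That's 2 values of t.

2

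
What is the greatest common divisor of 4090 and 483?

1

gcd(4090, 483) = 1  (4090 = 8·483 + 226, 483 = 2·226 + 31, 226 = 7·31 + 9, 31 = 3·9 + 4, 9 = 2·4 + 1, 4 = 4·1).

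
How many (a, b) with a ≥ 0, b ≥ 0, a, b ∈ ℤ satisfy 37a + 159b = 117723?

20

gcd(159, 37) = 1  (159 = 4*37 + 11, 37 = 3*11 + 4, 11 = 2*4 + 3, 4 = 1*3 + 1, 3 = 3*1).
Back-substituting, 37*(43) + 159*(-10) = 1.
Scale by 117723: one solution is (5062089, -1177230). Reduce a mod 159: (6, 739).
General: a = 6 + 159t, b = 739 - 37t.
a ≥ 0 ⇒ t ≥ 0; b ≥ 0 ⇒ t ≤ 19. So t ∈ [0, 19]: 20 solutions.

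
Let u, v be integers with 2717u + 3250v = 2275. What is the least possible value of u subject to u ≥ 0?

75

gcd(3250, 2717):
  3250 = 1*2717 + 533
  2717 = 5*533 + 52
  533 = 10*52 + 13
  52 = 4*13
so gcd(3250, 2717) = 13.
13 divides 2275, so solutions exist.
Back-substitute for Bézout coefficients:
  13 = 533 - 10*52
  ... = 2717*(-61) + 3250*(51)
Scale by 2275/13 = 175: (u₀, v₀) = (-10675, 8925).
General solution: u = -10675 + 250t, v = 8925 - 209t for integer t.
u ≥ 0: smallest is -10675 mod 250 = 75 (at t = 43), with v = -62.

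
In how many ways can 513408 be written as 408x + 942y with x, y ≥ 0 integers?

8

gcd(942, 408) = 6  (942 = 2·408 + 126, 408 = 3·126 + 30, 126 = 4·30 + 6, 30 = 5·6).
Back-substituting, 408·(-30) + 942·(13) = 6.
Scale by 85568: one solution is (-2567040, 1112384). Reduce x mod 157: (67, 516).
General: x = 67 + 157t, y = 516 - 68t.
x ≥ 0 ⇒ t ≥ 0; y ≥ 0 ⇒ t ≤ 7. So t ∈ [0, 7]: 8 solutions.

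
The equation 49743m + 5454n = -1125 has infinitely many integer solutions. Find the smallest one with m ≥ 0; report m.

gcd(49743, 5454) = 9  (49743 = 9*5454 + 657, 5454 = 8*657 + 198, 657 = 3*198 + 63, 198 = 3*63 + 9, 63 = 7*9).
9 divides -1125, so solutions exist.
Back-substituting, 49743*(-83) + 5454*(757) = 9.
Scale by -1125/9 = -125: (m₀, n₀) = (10375, -94625).
General solution: m = 10375 + 606t, n = -94625 - 5527t for integer t.
m ≥ 0: smallest is 10375 mod 606 = 73 (at t = -17), with n = -666.

73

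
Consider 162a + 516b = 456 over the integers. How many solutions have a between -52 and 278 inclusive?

gcd(516, 162) = 6  (516 = 3×162 + 30, 162 = 5×30 + 12, 30 = 2×12 + 6, 12 = 2×6).
Back-substituting, 162×(-35) + 516×(11) = 6.
Scale by 76: particular solution (-2660, 836); reduce a mod 86: (6, -1).
General solution: a = 6 + 86t, b = -1 - 27t for integer t.
-52 ≤ 6 + 86t ≤ 278 gives t ∈ [0, 3], which is 4 values.

4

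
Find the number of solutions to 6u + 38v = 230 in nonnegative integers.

gcd(38, 6):
  38 = 6×6 + 2
  6 = 3×2
so gcd(38, 6) = 2.
Back-substitute for Bézout coefficients:
  2 = 38 - 6×6
  ... = 6×(-6) + 38×(1)
Scale by 115: one solution is (-690, 115). Reduce u mod 19: (13, 4).
General: u = 13 + 19t, v = 4 - 3t.
u ≥ 0 ⇒ t ≥ 0; v ≥ 0 ⇒ t ≤ 1. So t ∈ [0, 1]: 2 solutions.

2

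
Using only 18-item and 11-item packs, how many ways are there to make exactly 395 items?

2

Need nonnegative integers with 18j + 11k = 395.
gcd(18, 11) = 1, and 18·(-3) + 11·(5) = 1.
So (j₀, k₀) = (-1185, 1975); general j = -1185 + 11t, k = 1975 - 18t.
j ≥ 0 ⇒ t ≥ 108; k ≥ 0 ⇒ t ≤ 109. That's 2 values of t.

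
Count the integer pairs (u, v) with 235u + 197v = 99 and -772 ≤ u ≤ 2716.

18

gcd(235, 197):
  235 = 1*197 + 38
  197 = 5*38 + 7
  38 = 5*7 + 3
  7 = 2*3 + 1
  3 = 3*1
so gcd(235, 197) = 1.
Back-substitute for Bézout coefficients:
  1 = 7 - 2*3
  ... = 235*(-57) + 197*(68)
Scale by 99: particular solution (-5643, 6732); reduce u mod 197: (70, -83).
General solution: u = 70 + 197t, v = -83 - 235t for integer t.
-772 ≤ 70 + 197t ≤ 2716 gives t ∈ [-4, 13], which is 18 values.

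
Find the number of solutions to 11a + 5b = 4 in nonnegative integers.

0

gcd(11, 5) = 1.
By Bézout, 11·(1) + 5·(-2) = 1.
One solution: (4, -8).
General: a = 4 + 5t, b = -8 - 11t.
a ≥ 0 ⇒ t ≥ 0; b ≥ 0 ⇒ t ≤ -1. So t ∈ [0, -1]: 0 solutions.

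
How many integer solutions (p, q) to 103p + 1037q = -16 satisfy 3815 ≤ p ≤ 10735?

gcd(1037, 103):
  1037 = 10·103 + 7
  103 = 14·7 + 5
  7 = 1·5 + 2
  5 = 2·2 + 1
  2 = 2·1
so gcd(1037, 103) = 1.
Back-substitute for Bézout coefficients:
  1 = 5 - 2·2
  ... = 103·(443) + 1037·(-44)
Scale by -16: particular solution (-7088, 704); reduce p mod 1037: (171, -17).
General solution: p = 171 + 1037t, q = -17 - 103t for integer t.
3815 ≤ 171 + 1037t ≤ 10735 gives t ∈ [4, 10], which is 7 values.

7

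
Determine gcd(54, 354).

gcd(354, 54) = 6  (354 = 6·54 + 30, 54 = 1·30 + 24, 30 = 1·24 + 6, 24 = 4·6).

6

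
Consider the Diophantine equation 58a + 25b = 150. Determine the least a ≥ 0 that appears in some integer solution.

0

gcd(58, 25) = 1  (58 = 2·25 + 8, 25 = 3·8 + 1, 8 = 8·1).
1 divides 150, so solutions exist.
Back-substituting, 58·(-3) + 25·(7) = 1.
Scale by 150/1 = 150: (a₀, b₀) = (-450, 1050).
General solution: a = -450 + 25t, b = 1050 - 58t for integer t.
a ≥ 0: smallest is -450 mod 25 = 0 (at t = 18), with b = 6.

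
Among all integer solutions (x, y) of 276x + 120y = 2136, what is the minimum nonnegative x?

gcd(276, 120):
  276 = 2×120 + 36
  120 = 3×36 + 12
  36 = 3×12
so gcd(276, 120) = 12.
12 divides 2136, so solutions exist.
Back-substitute for Bézout coefficients:
  12 = 120 - 3×36
  ... = 276×(-3) + 120×(7)
Scale by 2136/12 = 178: (x₀, y₀) = (-534, 1246).
General solution: x = -534 + 10t, y = 1246 - 23t for integer t.
x ≥ 0: smallest is -534 mod 10 = 6 (at t = 54), with y = 4.

6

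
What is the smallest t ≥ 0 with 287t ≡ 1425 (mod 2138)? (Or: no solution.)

gcd(2138, 287) = 1.
1 divides 1425, so solutions exist.
By Bézout, 287·(-663) + 2138·(89) = 1.
So 287·(-663) ≡ 1 (mod 2138); multiply by 1425: t ≡ -944775 (mod 2138).
Smallest nonnegative: t = -944775 mod 2138 = 221.

221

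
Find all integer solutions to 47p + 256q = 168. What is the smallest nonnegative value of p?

216

gcd(256, 47) = 1.
1 divides 168, so solutions exist.
By Bézout, 47×(-49) + 256×(9) = 1.
Scale by 168/1 = 168: (p₀, q₀) = (-8232, 1512).
General solution: p = -8232 + 256t, q = 1512 - 47t for integer t.
p ≥ 0: smallest is -8232 mod 256 = 216 (at t = 33), with q = -39.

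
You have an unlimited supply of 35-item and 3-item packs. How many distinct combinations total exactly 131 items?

1

Need nonnegative integers with 35j + 3k = 131.
gcd(35, 3) = 1, and 35·(-1) + 3·(12) = 1.
So (j₀, k₀) = (-131, 1572); general j = -131 + 3t, k = 1572 - 35t.
j ≥ 0 ⇒ t ≥ 44; k ≥ 0 ⇒ t ≤ 44. That's 1 value of t.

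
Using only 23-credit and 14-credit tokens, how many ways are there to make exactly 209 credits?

Need nonnegative integers with 23j + 14k = 209.
gcd(23, 14) = 1, and 23·(-3) + 14·(5) = 1.
So (j₀, k₀) = (-627, 1045); general j = -627 + 14t, k = 1045 - 23t.
j ≥ 0 ⇒ t ≥ 45; k ≥ 0 ⇒ t ≤ 45. That's 1 value of t.

1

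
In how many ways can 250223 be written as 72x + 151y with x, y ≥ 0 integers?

23

gcd(151, 72):
  151 = 2*72 + 7
  72 = 10*7 + 2
  7 = 3*2 + 1
  2 = 2*1
so gcd(151, 72) = 1.
Back-substitute for Bézout coefficients:
  1 = 7 - 3*2
  ... = 72*(-65) + 151*(31)
Scale by 250223: one solution is (-16264495, 7756913). Reduce x mod 151: (17, 1649).
General: x = 17 + 151t, y = 1649 - 72t.
x ≥ 0 ⇒ t ≥ 0; y ≥ 0 ⇒ t ≤ 22. So t ∈ [0, 22]: 23 solutions.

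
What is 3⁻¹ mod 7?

gcd(7, 3) = 1.
By Bézout, 3·(-2) + 7·(1) = 1.
So 3·-2 ≡ 1 (mod 7), and -2 mod 7 = 5.

5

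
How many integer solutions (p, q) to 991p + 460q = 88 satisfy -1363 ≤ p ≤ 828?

gcd(991, 460) = 1  (991 = 2·460 + 71, 460 = 6·71 + 34, 71 = 2·34 + 3, 34 = 11·3 + 1, 3 = 3·1).
Back-substituting, 991·(-149) + 460·(321) = 1.
Scale by 88: particular solution (-13112, 28248); reduce p mod 460: (228, -491).
General solution: p = 228 + 460t, q = -491 - 991t for integer t.
-1363 ≤ 228 + 460t ≤ 828 gives t ∈ [-3, 1], which is 5 values.

5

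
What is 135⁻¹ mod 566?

gcd(566, 135) = 1.
By Bézout, 135*(-109) + 566*(26) = 1.
So 135*-109 ≡ 1 (mod 566), and -109 mod 566 = 457.

457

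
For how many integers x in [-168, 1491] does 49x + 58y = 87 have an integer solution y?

gcd(58, 49):
  58 = 1·49 + 9
  49 = 5·9 + 4
  9 = 2·4 + 1
  4 = 4·1
so gcd(58, 49) = 1.
Back-substitute for Bézout coefficients:
  1 = 9 - 2·4
  ... = 49·(-13) + 58·(11)
Scale by 87: particular solution (-1131, 957); reduce x mod 58: (29, -23).
General solution: x = 29 + 58t, y = -23 - 49t for integer t.
-168 ≤ 29 + 58t ≤ 1491 gives t ∈ [-3, 25], which is 29 values.

29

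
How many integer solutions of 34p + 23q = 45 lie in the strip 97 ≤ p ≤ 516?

18

gcd(34, 23):
  34 = 1*23 + 11
  23 = 2*11 + 1
  11 = 11*1
so gcd(34, 23) = 1.
Back-substitute for Bézout coefficients:
  1 = 23 - 2*11
  ... = 34*(-2) + 23*(3)
Scale by 45: particular solution (-90, 135); reduce p mod 23: (2, -1).
General solution: p = 2 + 23t, q = -1 - 34t for integer t.
97 ≤ 2 + 23t ≤ 516 gives t ∈ [5, 22], which is 18 values.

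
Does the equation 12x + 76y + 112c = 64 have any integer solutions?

yes

gcd(76, 12):
  76 = 6×12 + 4
  12 = 3×4
so gcd(76, 12) = 4.
gcd(4, 112) = 4.
4 divides 64, so integer solutions exist.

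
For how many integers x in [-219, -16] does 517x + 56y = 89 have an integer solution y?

gcd(517, 56) = 1.
By Bézout, 517·(13) + 56·(-120) = 1.
Particular solution: (37, -340).
General solution: x = 37 + 56t, y = -340 - 517t for integer t.
-219 ≤ 37 + 56t ≤ -16 gives t ∈ [-4, -1], which is 4 values.

4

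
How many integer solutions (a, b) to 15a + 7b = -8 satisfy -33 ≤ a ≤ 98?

19

gcd(15, 7) = 1  (15 = 2*7 + 1, 7 = 7*1).
Back-substituting, 15*(1) + 7*(-2) = 1.
Scale by -8: particular solution (-8, 16); reduce a mod 7: (6, -14).
General solution: a = 6 + 7t, b = -14 - 15t for integer t.
-33 ≤ 6 + 7t ≤ 98 gives t ∈ [-5, 13], which is 19 values.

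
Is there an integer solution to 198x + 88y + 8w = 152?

yes

gcd(198, 88) = 22  (198 = 2*88 + 22, 88 = 4*22).
gcd(22, 8) = 2.
2 divides 152, so integer solutions exist.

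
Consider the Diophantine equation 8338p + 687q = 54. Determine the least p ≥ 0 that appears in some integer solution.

gcd(8338, 687):
  8338 = 12×687 + 94
  687 = 7×94 + 29
  94 = 3×29 + 7
  29 = 4×7 + 1
  7 = 7×1
so gcd(8338, 687) = 1.
1 divides 54, so solutions exist.
Back-substitute for Bézout coefficients:
  1 = 29 - 4×7
  ... = 8338×(-95) + 687×(1153)
Scale by 54/1 = 54: (p₀, q₀) = (-5130, 62262).
General solution: p = -5130 + 687t, q = 62262 - 8338t for integer t.
p ≥ 0: smallest is -5130 mod 687 = 366 (at t = 8), with q = -4442.

366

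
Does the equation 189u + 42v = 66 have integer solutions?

no

gcd(189, 42) = 21  (189 = 4·42 + 21, 42 = 2·21).
21 does not divide 66 (remainder 3), so no integer solutions.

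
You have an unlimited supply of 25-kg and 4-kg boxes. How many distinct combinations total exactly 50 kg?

1

Need nonnegative integers with 25j + 4k = 50.
gcd(25, 4) = 1, and 25·(1) + 4·(-6) = 1.
So (j₀, k₀) = (50, -300); general j = 50 + 4t, k = -300 - 25t.
j ≥ 0 ⇒ t ≥ -12; k ≥ 0 ⇒ t ≤ -12. That's 1 value of t.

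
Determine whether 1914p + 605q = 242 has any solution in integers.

gcd(1914, 605) = 11.
11 divides 242, so integer solutions exist.

yes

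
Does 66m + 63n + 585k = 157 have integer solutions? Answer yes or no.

no

gcd(66, 63) = 3  (66 = 1*63 + 3, 63 = 21*3).
gcd(3, 585) = 3.
3 does not divide 157 (remainder 1), so no integer solutions.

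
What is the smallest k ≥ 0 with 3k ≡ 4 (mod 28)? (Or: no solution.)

20

gcd(28, 3):
  28 = 9×3 + 1
  3 = 3×1
so gcd(28, 3) = 1.
1 divides 4, so solutions exist.
Back-substitute for Bézout coefficients:
  1 = 28 - 9×3
  ... = 3×(-9) + 28×(1)
So 3×(-9) ≡ 1 (mod 28); multiply by 4: k ≡ -36 (mod 28).
Smallest nonnegative: k = -36 mod 28 = 20.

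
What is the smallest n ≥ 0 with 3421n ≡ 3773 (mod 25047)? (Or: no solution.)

gcd(25047, 3421):
  25047 = 7·3421 + 1100
  3421 = 3·1100 + 121
  1100 = 9·121 + 11
  121 = 11·11
so gcd(25047, 3421) = 11.
11 divides 3773, so solutions exist.
Back-substitute for Bézout coefficients:
  11 = 1100 - 9·121
  ... = 3421·(-205) + 25047·(28)
So 3421·(-205) ≡ 11 (mod 25047); multiply by 343: n ≡ -70315 (mod 2277).
Smallest nonnegative: n = -70315 mod 2277 = 272.

272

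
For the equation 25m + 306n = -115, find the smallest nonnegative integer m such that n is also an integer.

gcd(306, 25) = 1  (306 = 12·25 + 6, 25 = 4·6 + 1, 6 = 6·1).
1 divides -115, so solutions exist.
Back-substituting, 25·(49) + 306·(-4) = 1.
Scale by -115/1 = -115: (m₀, n₀) = (-5635, 460).
General solution: m = -5635 + 306t, n = 460 - 25t for integer t.
m ≥ 0: smallest is -5635 mod 306 = 179 (at t = 19), with n = -15.

179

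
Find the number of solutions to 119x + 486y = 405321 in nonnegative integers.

7

gcd(486, 119) = 1.
By Bézout, 119·(-49) + 486·(12) = 1.
One solution: (147, 798).
General: x = 147 + 486t, y = 798 - 119t.
x ≥ 0 ⇒ t ≥ 0; y ≥ 0 ⇒ t ≤ 6. So t ∈ [0, 6]: 7 solutions.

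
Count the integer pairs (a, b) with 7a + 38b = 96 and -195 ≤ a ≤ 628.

gcd(38, 7):
  38 = 5×7 + 3
  7 = 2×3 + 1
  3 = 3×1
so gcd(38, 7) = 1.
Back-substitute for Bézout coefficients:
  1 = 7 - 2×3
  ... = 7×(11) + 38×(-2)
Scale by 96: particular solution (1056, -192); reduce a mod 38: (30, -3).
General solution: a = 30 + 38t, b = -3 - 7t for integer t.
-195 ≤ 30 + 38t ≤ 628 gives t ∈ [-5, 15], which is 21 values.

21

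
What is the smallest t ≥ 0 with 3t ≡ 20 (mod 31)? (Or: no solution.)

gcd(31, 3) = 1  (31 = 10·3 + 1, 3 = 3·1).
1 divides 20, so solutions exist.
Back-substituting, 3·(-10) + 31·(1) = 1.
So 3·(-10) ≡ 1 (mod 31); multiply by 20: t ≡ -200 (mod 31).
Smallest nonnegative: t = -200 mod 31 = 17.

17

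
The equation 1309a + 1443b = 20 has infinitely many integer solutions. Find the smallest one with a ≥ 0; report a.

86

gcd(1443, 1309) = 1  (1443 = 1·1309 + 134, 1309 = 9·134 + 103, 134 = 1·103 + 31, 103 = 3·31 + 10, 31 = 3·10 + 1, 10 = 10·1).
1 divides 20, so solutions exist.
Back-substituting, 1309·(-140) + 1443·(127) = 1.
Scale by 20/1 = 20: (a₀, b₀) = (-2800, 2540).
General solution: a = -2800 + 1443t, b = 2540 - 1309t for integer t.
a ≥ 0: smallest is -2800 mod 1443 = 86 (at t = 2), with b = -78.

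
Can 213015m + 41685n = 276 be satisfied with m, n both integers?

gcd(213015, 41685) = 15  (213015 = 5*41685 + 4590, 41685 = 9*4590 + 375, 4590 = 12*375 + 90, 375 = 4*90 + 15, 90 = 6*15).
15 does not divide 276 (remainder 6), so no integer solutions.

no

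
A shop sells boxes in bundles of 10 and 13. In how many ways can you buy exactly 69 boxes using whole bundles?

1

Need nonnegative integers with 10j + 13k = 69.
gcd(10, 13) = 1, and 10·(4) + 13·(-3) = 1.
So (j₀, k₀) = (276, -207); general j = 276 + 13t, k = -207 - 10t.
j ≥ 0 ⇒ t ≥ -21; k ≥ 0 ⇒ t ≤ -21. That's 1 value of t.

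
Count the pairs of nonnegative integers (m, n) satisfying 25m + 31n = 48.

gcd(31, 25):
  31 = 1·25 + 6
  25 = 4·6 + 1
  6 = 6·1
so gcd(31, 25) = 1.
Back-substitute for Bézout coefficients:
  1 = 25 - 4·6
  ... = 25·(5) + 31·(-4)
Scale by 48: one solution is (240, -192). Reduce m mod 31: (23, -17).
General: m = 23 + 31t, n = -17 - 25t.
m ≥ 0 ⇒ t ≥ 0; n ≥ 0 ⇒ t ≤ -1. So t ∈ [0, -1]: 0 solutions.

0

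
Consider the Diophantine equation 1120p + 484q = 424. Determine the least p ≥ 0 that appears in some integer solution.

41

gcd(1120, 484) = 4.
4 divides 424, so solutions exist.
By Bézout, 1120*(-35) + 484*(81) = 4.
Scale by 424/4 = 106: (p₀, q₀) = (-3710, 8586).
General solution: p = -3710 + 121t, q = 8586 - 280t for integer t.
p ≥ 0: smallest is -3710 mod 121 = 41 (at t = 31), with q = -94.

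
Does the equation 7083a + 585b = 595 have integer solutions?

no

gcd(7083, 585) = 9  (7083 = 12*585 + 63, 585 = 9*63 + 18, 63 = 3*18 + 9, 18 = 2*9).
9 does not divide 595 (remainder 1), so no integer solutions.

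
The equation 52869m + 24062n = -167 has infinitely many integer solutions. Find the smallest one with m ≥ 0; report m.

14711

gcd(52869, 24062):
  52869 = 2·24062 + 4745
  24062 = 5·4745 + 337
  4745 = 14·337 + 27
  337 = 12·27 + 13
  27 = 2·13 + 1
  13 = 13·1
so gcd(52869, 24062) = 1.
1 divides -167, so solutions exist.
Back-substitute for Bézout coefficients:
  1 = 27 - 2·13
  ... = 52869·(1785) + 24062·(-3922)
Scale by -167/1 = -167: (m₀, n₀) = (-298095, 654974).
General solution: m = -298095 + 24062t, n = 654974 - 52869t for integer t.
m ≥ 0: smallest is -298095 mod 24062 = 14711 (at t = 13), with n = -32323.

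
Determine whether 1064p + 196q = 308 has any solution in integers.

gcd(1064, 196) = 28  (1064 = 5×196 + 84, 196 = 2×84 + 28, 84 = 3×28).
28 divides 308, so integer solutions exist.

yes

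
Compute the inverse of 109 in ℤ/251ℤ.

gcd(251, 109) = 1.
By Bézout, 109*(76) + 251*(-33) = 1.
So 109*76 ≡ 1 (mod 251), and 76 mod 251 = 76.

76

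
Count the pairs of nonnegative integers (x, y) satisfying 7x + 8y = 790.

gcd(8, 7) = 1.
By Bézout, 7*(-1) + 8*(1) = 1.
One solution: (2, 97).
General: x = 2 + 8t, y = 97 - 7t.
x ≥ 0 ⇒ t ≥ 0; y ≥ 0 ⇒ t ≤ 13. So t ∈ [0, 13]: 14 solutions.

14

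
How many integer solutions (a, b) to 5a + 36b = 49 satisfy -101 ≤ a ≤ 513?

gcd(36, 5):
  36 = 7×5 + 1
  5 = 5×1
so gcd(36, 5) = 1.
Back-substitute for Bézout coefficients:
  1 = 36 - 7×5
  ... = 5×(-7) + 36×(1)
Scale by 49: particular solution (-343, 49); reduce a mod 36: (17, -1).
General solution: a = 17 + 36t, b = -1 - 5t for integer t.
-101 ≤ 17 + 36t ≤ 513 gives t ∈ [-3, 13], which is 17 values.

17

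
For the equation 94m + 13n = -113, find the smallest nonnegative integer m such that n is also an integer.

gcd(94, 13):
  94 = 7·13 + 3
  13 = 4·3 + 1
  3 = 3·1
so gcd(94, 13) = 1.
1 divides -113, so solutions exist.
Back-substitute for Bézout coefficients:
  1 = 13 - 4·3
  ... = 94·(-4) + 13·(29)
Scale by -113/1 = -113: (m₀, n₀) = (452, -3277).
General solution: m = 452 + 13t, n = -3277 - 94t for integer t.
m ≥ 0: smallest is 452 mod 13 = 10 (at t = -34), with n = -81.

10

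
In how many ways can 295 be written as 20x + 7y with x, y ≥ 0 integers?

gcd(20, 7):
  20 = 2*7 + 6
  7 = 1*6 + 1
  6 = 6*1
so gcd(20, 7) = 1.
Back-substitute for Bézout coefficients:
  1 = 7 - 1*6
  ... = 20*(-1) + 7*(3)
Scale by 295: one solution is (-295, 885). Reduce x mod 7: (6, 25).
General: x = 6 + 7t, y = 25 - 20t.
x ≥ 0 ⇒ t ≥ 0; y ≥ 0 ⇒ t ≤ 1. So t ∈ [0, 1]: 2 solutions.

2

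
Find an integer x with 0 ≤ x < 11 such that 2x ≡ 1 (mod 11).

6

gcd(11, 2) = 1  (11 = 5·2 + 1, 2 = 2·1).
Back-substituting, 2·(-5) + 11·(1) = 1.
So 2·-5 ≡ 1 (mod 11), and -5 mod 11 = 6.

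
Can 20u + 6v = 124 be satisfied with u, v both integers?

yes

gcd(20, 6) = 2  (20 = 3·6 + 2, 6 = 3·2).
2 divides 124, so integer solutions exist.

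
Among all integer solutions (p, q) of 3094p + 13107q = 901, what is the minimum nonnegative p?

gcd(13107, 3094):
  13107 = 4·3094 + 731
  3094 = 4·731 + 170
  731 = 4·170 + 51
  170 = 3·51 + 17
  51 = 3·17
so gcd(13107, 3094) = 17.
17 divides 901, so solutions exist.
Back-substitute for Bézout coefficients:
  17 = 170 - 3·51
  ... = 3094·(233) + 13107·(-55)
Scale by 901/17 = 53: (p₀, q₀) = (12349, -2915).
General solution: p = 12349 + 771t, q = -2915 - 182t for integer t.
p ≥ 0: smallest is 12349 mod 771 = 13 (at t = -16), with q = -3.

13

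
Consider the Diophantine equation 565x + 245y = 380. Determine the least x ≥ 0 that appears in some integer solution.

gcd(565, 245):
  565 = 2·245 + 75
  245 = 3·75 + 20
  75 = 3·20 + 15
  20 = 1·15 + 5
  15 = 3·5
so gcd(565, 245) = 5.
5 divides 380, so solutions exist.
Back-substitute for Bézout coefficients:
  5 = 20 - 1·15
  ... = 565·(-13) + 245·(30)
Scale by 380/5 = 76: (x₀, y₀) = (-988, 2280).
General solution: x = -988 + 49t, y = 2280 - 113t for integer t.
x ≥ 0: smallest is -988 mod 49 = 41 (at t = 21), with y = -93.

41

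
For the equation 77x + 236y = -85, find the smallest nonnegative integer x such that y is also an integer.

gcd(236, 77) = 1.
1 divides -85, so solutions exist.
By Bézout, 77*(-95) + 236*(31) = 1.
Scale by -85/1 = -85: (x₀, y₀) = (8075, -2635).
General solution: x = 8075 + 236t, y = -2635 - 77t for integer t.
x ≥ 0: smallest is 8075 mod 236 = 51 (at t = -34), with y = -17.

51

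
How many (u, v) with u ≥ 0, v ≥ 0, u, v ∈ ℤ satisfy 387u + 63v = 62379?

gcd(387, 63):
  387 = 6·63 + 9
  63 = 7·9
so gcd(387, 63) = 9.
Back-substitute for Bézout coefficients:
  9 = 387 - 6·63
  ... = 387·(1) + 63·(-6)
Scale by 6931: one solution is (6931, -41586). Reduce u mod 7: (1, 984).
General: u = 1 + 7t, v = 984 - 43t.
u ≥ 0 ⇒ t ≥ 0; v ≥ 0 ⇒ t ≤ 22. So t ∈ [0, 22]: 23 solutions.

23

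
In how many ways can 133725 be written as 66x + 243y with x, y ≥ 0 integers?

gcd(243, 66) = 3  (243 = 3×66 + 45, 66 = 1×45 + 21, 45 = 2×21 + 3, 21 = 7×3).
Back-substituting, 66×(-11) + 243×(3) = 3.
Scale by 44575: one solution is (-490325, 133725). Reduce x mod 81: (49, 537).
General: x = 49 + 81t, y = 537 - 22t.
x ≥ 0 ⇒ t ≥ 0; y ≥ 0 ⇒ t ≤ 24. So t ∈ [0, 24]: 25 solutions.

25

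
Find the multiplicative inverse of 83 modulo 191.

168

gcd(191, 83) = 1.
By Bézout, 83×(-23) + 191×(10) = 1.
So 83×-23 ≡ 1 (mod 191), and -23 mod 191 = 168.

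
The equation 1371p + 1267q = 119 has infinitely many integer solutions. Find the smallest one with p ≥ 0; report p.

525

gcd(1371, 1267):
  1371 = 1×1267 + 104
  1267 = 12×104 + 19
  104 = 5×19 + 9
  19 = 2×9 + 1
  9 = 9×1
so gcd(1371, 1267) = 1.
1 divides 119, so solutions exist.
Back-substitute for Bézout coefficients:
  1 = 19 - 2×9
  ... = 1371×(-134) + 1267×(145)
Scale by 119/1 = 119: (p₀, q₀) = (-15946, 17255).
General solution: p = -15946 + 1267t, q = 17255 - 1371t for integer t.
p ≥ 0: smallest is -15946 mod 1267 = 525 (at t = 13), with q = -568.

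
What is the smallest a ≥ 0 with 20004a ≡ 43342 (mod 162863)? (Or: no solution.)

27146

gcd(162863, 20004) = 1  (162863 = 8*20004 + 2831, 20004 = 7*2831 + 187, 2831 = 15*187 + 26, 187 = 7*26 + 5, 26 = 5*5 + 1, 5 = 5*1).
1 divides 43342, so solutions exist.
Back-substituting, 20004*(-31353) + 162863*(3851) = 1.
So 20004*(-31353) ≡ 1 (mod 162863); multiply by 43342: a ≡ -1358901726 (mod 162863).
Smallest nonnegative: a = -1358901726 mod 162863 = 27146.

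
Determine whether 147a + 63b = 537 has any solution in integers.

gcd(147, 63) = 21  (147 = 2·63 + 21, 63 = 3·21).
21 does not divide 537 (remainder 12), so no integer solutions.

no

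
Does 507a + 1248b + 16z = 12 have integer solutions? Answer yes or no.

yes

gcd(1248, 507) = 39.
gcd(39, 16) = 1.
1 divides 12, so integer solutions exist.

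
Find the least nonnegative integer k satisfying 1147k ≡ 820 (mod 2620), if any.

gcd(2620, 1147):
  2620 = 2·1147 + 326
  1147 = 3·326 + 169
  326 = 1·169 + 157
  169 = 1·157 + 12
  157 = 13·12 + 1
  12 = 12·1
so gcd(2620, 1147) = 1.
1 divides 820, so solutions exist.
Back-substitute for Bézout coefficients:
  1 = 157 - 13·12
  ... = 1147·(-217) + 2620·(95)
So 1147·(-217) ≡ 1 (mod 2620); multiply by 820: k ≡ -177940 (mod 2620).
Smallest nonnegative: k = -177940 mod 2620 = 220.

220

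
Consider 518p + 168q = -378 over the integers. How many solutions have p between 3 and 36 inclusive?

3

gcd(518, 168) = 14.
By Bézout, 518×(1) + 168×(-3) = 14.
Particular solution: (9, -30).
General solution: p = 9 + 12t, q = -30 - 37t for integer t.
3 ≤ 9 + 12t ≤ 36 gives t ∈ [0, 2], which is 3 values.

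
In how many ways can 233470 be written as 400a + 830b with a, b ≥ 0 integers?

7

gcd(830, 400) = 10.
By Bézout, 400×(27) + 830×(-13) = 10.
One solution: (67, 249).
General: a = 67 + 83t, b = 249 - 40t.
a ≥ 0 ⇒ t ≥ 0; b ≥ 0 ⇒ t ≤ 6. So t ∈ [0, 6]: 7 solutions.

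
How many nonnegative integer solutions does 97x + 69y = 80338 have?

gcd(97, 69):
  97 = 1*69 + 28
  69 = 2*28 + 13
  28 = 2*13 + 2
  13 = 6*2 + 1
  2 = 2*1
so gcd(97, 69) = 1.
Back-substitute for Bézout coefficients:
  1 = 13 - 6*2
  ... = 97*(-32) + 69*(45)
Scale by 80338: one solution is (-2570816, 3615210). Reduce x mod 69: (55, 1087).
General: x = 55 + 69t, y = 1087 - 97t.
x ≥ 0 ⇒ t ≥ 0; y ≥ 0 ⇒ t ≤ 11. So t ∈ [0, 11]: 12 solutions.

12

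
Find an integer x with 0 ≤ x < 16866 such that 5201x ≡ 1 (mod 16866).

14489

gcd(16866, 5201):
  16866 = 3·5201 + 1263
  5201 = 4·1263 + 149
  1263 = 8·149 + 71
  149 = 2·71 + 7
  71 = 10·7 + 1
  7 = 7·1
so gcd(16866, 5201) = 1.
Back-substitute for Bézout coefficients:
  1 = 71 - 10·7
  ... = 5201·(-2377) + 16866·(733)
So 5201·-2377 ≡ 1 (mod 16866), and -2377 mod 16866 = 14489.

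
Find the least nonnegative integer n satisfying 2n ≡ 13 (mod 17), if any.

gcd(17, 2):
  17 = 8*2 + 1
  2 = 2*1
so gcd(17, 2) = 1.
1 divides 13, so solutions exist.
Back-substitute for Bézout coefficients:
  1 = 17 - 8*2
  ... = 2*(-8) + 17*(1)
So 2*(-8) ≡ 1 (mod 17); multiply by 13: n ≡ -104 (mod 17).
Smallest nonnegative: n = -104 mod 17 = 15.

15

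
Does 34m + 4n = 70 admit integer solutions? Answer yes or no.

gcd(34, 4):
  34 = 8·4 + 2
  4 = 2·2
so gcd(34, 4) = 2.
2 divides 70, so integer solutions exist.

yes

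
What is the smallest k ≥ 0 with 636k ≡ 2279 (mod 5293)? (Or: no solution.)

2209

gcd(5293, 636):
  5293 = 8*636 + 205
  636 = 3*205 + 21
  205 = 9*21 + 16
  21 = 1*16 + 5
  16 = 3*5 + 1
  5 = 5*1
so gcd(5293, 636) = 1.
1 divides 2279, so solutions exist.
Back-substitute for Bézout coefficients:
  1 = 16 - 3*5
  ... = 636*(-1007) + 5293*(121)
So 636*(-1007) ≡ 1 (mod 5293); multiply by 2279: k ≡ -2294953 (mod 5293).
Smallest nonnegative: k = -2294953 mod 5293 = 2209.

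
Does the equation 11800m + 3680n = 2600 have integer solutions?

yes

gcd(11800, 3680) = 40  (11800 = 3×3680 + 760, 3680 = 4×760 + 640, 760 = 1×640 + 120, 640 = 5×120 + 40, 120 = 3×40).
40 divides 2600, so integer solutions exist.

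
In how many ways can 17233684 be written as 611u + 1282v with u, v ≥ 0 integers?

gcd(1282, 611) = 1.
By Bézout, 611·(235) + 1282·(-112) = 1.
One solution: (820, 13052).
General: u = 820 + 1282t, v = 13052 - 611t.
u ≥ 0 ⇒ t ≥ 0; v ≥ 0 ⇒ t ≤ 21. So t ∈ [0, 21]: 22 solutions.

22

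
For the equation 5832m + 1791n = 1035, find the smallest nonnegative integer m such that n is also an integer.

gcd(5832, 1791) = 9  (5832 = 3*1791 + 459, 1791 = 3*459 + 414, 459 = 1*414 + 45, 414 = 9*45 + 9, 45 = 5*9).
9 divides 1035, so solutions exist.
Back-substituting, 5832*(-39) + 1791*(127) = 9.
Scale by 1035/9 = 115: (m₀, n₀) = (-4485, 14605).
General solution: m = -4485 + 199t, n = 14605 - 648t for integer t.
m ≥ 0: smallest is -4485 mod 199 = 92 (at t = 23), with n = -299.

92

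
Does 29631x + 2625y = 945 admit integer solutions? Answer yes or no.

yes

gcd(29631, 2625):
  29631 = 11·2625 + 756
  2625 = 3·756 + 357
  756 = 2·357 + 42
  357 = 8·42 + 21
  42 = 2·21
so gcd(29631, 2625) = 21.
21 divides 945, so integer solutions exist.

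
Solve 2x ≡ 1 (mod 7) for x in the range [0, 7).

gcd(7, 2) = 1  (7 = 3*2 + 1, 2 = 2*1).
Back-substituting, 2*(-3) + 7*(1) = 1.
So 2*-3 ≡ 1 (mod 7), and -3 mod 7 = 4.

4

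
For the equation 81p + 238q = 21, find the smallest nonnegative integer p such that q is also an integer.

203

gcd(238, 81):
  238 = 2*81 + 76
  81 = 1*76 + 5
  76 = 15*5 + 1
  5 = 5*1
so gcd(238, 81) = 1.
1 divides 21, so solutions exist.
Back-substitute for Bézout coefficients:
  1 = 76 - 15*5
  ... = 81*(-47) + 238*(16)
Scale by 21/1 = 21: (p₀, q₀) = (-987, 336).
General solution: p = -987 + 238t, q = 336 - 81t for integer t.
p ≥ 0: smallest is -987 mod 238 = 203 (at t = 5), with q = -69.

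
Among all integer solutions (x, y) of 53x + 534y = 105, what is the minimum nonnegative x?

405

gcd(534, 53):
  534 = 10*53 + 4
  53 = 13*4 + 1
  4 = 4*1
so gcd(534, 53) = 1.
1 divides 105, so solutions exist.
Back-substitute for Bézout coefficients:
  1 = 53 - 13*4
  ... = 53*(131) + 534*(-13)
Scale by 105/1 = 105: (x₀, y₀) = (13755, -1365).
General solution: x = 13755 + 534t, y = -1365 - 53t for integer t.
x ≥ 0: smallest is 13755 mod 534 = 405 (at t = -25), with y = -40.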